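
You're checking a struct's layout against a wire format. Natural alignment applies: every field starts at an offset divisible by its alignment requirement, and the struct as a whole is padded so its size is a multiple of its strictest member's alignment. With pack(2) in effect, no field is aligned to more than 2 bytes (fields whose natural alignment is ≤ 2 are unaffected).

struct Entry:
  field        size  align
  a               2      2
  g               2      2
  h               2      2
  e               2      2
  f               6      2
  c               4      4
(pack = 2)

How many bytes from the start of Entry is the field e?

6

0..2  a  (2B, 2-aligned)
2..4  g  (2B, 2-aligned)
4..6  h  (2B, 2-aligned)
6..8  e  (2B, 2-aligned)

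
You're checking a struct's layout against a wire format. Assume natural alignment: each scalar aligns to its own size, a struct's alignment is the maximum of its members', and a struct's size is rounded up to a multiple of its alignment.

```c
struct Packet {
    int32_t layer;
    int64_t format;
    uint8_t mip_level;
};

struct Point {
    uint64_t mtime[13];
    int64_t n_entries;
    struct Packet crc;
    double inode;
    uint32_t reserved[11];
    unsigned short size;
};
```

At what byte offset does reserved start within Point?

144

Packet: 0..4  layer  (4B, 4-aligned); 4..8  -- padding (4B); 8..16  format  (8B, 8-aligned); 16..17  mip_level  (1B, 1-aligned); 17..24  -- tail padding (7B); sizeof = 24, alignof = 8
0..104  mtime  (104B, 8-aligned)
104..112  n_entries  (8B, 8-aligned)
112..136  crc  (24B, 8-aligned)
136..144  inode  (8B, 8-aligned)
144..188  reserved  (44B, 4-aligned)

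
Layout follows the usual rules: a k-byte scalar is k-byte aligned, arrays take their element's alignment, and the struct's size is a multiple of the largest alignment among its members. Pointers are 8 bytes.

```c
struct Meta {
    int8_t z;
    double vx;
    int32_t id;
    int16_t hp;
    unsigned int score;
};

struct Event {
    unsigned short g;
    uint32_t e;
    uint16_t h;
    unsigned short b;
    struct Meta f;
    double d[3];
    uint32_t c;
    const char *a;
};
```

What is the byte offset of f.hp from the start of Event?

Meta: z at 0 (size 1, align 1) → ends 1; pad 7 to align 8 for vx; vx at 8 (size 8, align 8) → ends 16; id at 16 (size 4, align 4) → ends 20; hp at 20 (size 2, align 2) → ends 22; pad 2 to align 4 for score; score at 24 (size 4, align 4) → ends 28; tail pad 4 to reach multiple of 8; total 32 bytes, alignment 8
g at 0 (size 2, align 2) → ends 2
pad 2 to align 4 for e
e at 4 (size 4, align 4) → ends 8
h at 8 (size 2, align 2) → ends 10
b at 10 (size 2, align 2) → ends 12
pad 4 to align 8 for f
f at 16 (size 32, align 8) → ends 48
within Meta: hp at 20
16 + 20 = 36

36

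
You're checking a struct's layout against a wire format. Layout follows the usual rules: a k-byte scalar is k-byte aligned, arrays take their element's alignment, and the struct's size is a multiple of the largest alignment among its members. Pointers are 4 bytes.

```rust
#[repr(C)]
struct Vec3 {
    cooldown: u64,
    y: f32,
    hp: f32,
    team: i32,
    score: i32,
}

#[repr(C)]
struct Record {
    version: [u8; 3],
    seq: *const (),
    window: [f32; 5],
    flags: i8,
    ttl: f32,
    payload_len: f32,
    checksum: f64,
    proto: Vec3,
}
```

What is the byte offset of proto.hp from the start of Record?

Vec3: 0..8  cooldown  (8B, 8-aligned); 8..12  y  (4B, 4-aligned); 12..16  hp  (4B, 4-aligned); 16..20  team  (4B, 4-aligned); 20..24  score  (4B, 4-aligned); sizeof = 24, alignof = 8
0..3  version  (3B, 1-aligned)
3..4  -- padding (1B)
4..8  seq  (4B, 4-aligned)
8..28  window  (20B, 4-aligned)
28..29  flags  (1B, 1-aligned)
29..32  -- padding (3B)
32..36  ttl  (4B, 4-aligned)
36..40  payload_len  (4B, 4-aligned)
40..48  checksum  (8B, 8-aligned)
48..72  proto  (24B, 8-aligned)
within Vec3: hp at 12
48 + 12 = 60

60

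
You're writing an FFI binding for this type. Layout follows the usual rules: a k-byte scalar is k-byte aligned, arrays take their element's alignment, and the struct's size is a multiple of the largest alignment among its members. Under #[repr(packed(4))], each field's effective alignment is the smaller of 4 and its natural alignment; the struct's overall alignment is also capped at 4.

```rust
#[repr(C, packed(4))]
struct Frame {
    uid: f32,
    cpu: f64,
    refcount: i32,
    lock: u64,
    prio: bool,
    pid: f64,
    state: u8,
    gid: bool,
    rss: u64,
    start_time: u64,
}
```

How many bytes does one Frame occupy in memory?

@0: uid [4B, align 4] → 4
@4: cpu [8B, align 4] → 12
@12: refcount [4B, align 4] → 16
@16: lock [8B, align 4] → 24
@24: prio [1B, align 1] → 25
+3 pad (align 4)
@28: pid [8B, align 4] → 36
@36: state [1B, align 1] → 37
@37: gid [1B, align 1] → 38
+2 pad (align 4)
@40: rss [8B, align 4] → 48
@48: start_time [8B, align 4] → 56
size 56, align 4

56 bytes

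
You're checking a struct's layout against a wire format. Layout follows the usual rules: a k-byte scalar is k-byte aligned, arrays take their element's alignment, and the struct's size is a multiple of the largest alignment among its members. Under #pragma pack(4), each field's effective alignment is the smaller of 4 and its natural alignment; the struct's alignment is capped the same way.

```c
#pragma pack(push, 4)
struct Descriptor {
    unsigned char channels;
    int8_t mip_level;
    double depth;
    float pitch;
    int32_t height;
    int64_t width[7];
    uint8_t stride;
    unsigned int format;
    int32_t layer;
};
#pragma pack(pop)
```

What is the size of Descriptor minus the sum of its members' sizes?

5

channels at 0 (size 1, align 1) → ends 1
mip_level at 1 (size 1, align 1) → ends 2
pad 2 to align 4 for depth
depth at 4 (size 8, align 4) → ends 12
pitch at 12 (size 4, align 4) → ends 16
height at 16 (size 4, align 4) → ends 20
width at 20 (size 56, align 4) → ends 76
stride at 76 (size 1, align 1) → ends 77
pad 3 to align 4 for format
format at 80 (size 4, align 4) → ends 84
layer at 84 (size 4, align 4) → ends 88
total 88 bytes, alignment 4
data bytes 83, size 88 → padding 5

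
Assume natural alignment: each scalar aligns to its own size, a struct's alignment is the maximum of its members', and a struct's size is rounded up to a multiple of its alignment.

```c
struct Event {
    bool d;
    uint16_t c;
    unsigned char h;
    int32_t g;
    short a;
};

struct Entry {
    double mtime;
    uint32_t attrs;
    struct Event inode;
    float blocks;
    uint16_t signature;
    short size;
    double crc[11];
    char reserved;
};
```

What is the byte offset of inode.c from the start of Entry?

14

Event: 0..1  d  (1B, 1-aligned); 1..2  -- padding (1B); 2..4  c  (2B, 2-aligned); 4..5  h  (1B, 1-aligned); 5..8  -- padding (3B); 8..12  g  (4B, 4-aligned); 12..14  a  (2B, 2-aligned); 14..16  -- tail padding (2B); sizeof = 16, alignof = 4
0..8  mtime  (8B, 8-aligned)
8..12  attrs  (4B, 4-aligned)
12..28  inode  (16B, 4-aligned)
within Event: c at 2
12 + 2 = 14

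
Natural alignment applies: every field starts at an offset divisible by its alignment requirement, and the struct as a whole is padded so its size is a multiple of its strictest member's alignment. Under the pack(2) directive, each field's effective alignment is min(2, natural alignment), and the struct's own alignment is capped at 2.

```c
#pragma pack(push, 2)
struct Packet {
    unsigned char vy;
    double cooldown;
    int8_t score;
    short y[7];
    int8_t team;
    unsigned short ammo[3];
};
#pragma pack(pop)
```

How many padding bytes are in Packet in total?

vy at 0 (size 1, align 1) → ends 1
pad 1 to align 2 for cooldown
cooldown at 2 (size 8, align 2) → ends 10
score at 10 (size 1, align 1) → ends 11
pad 1 to align 2 for y
y at 12 (size 14, align 2) → ends 26
team at 26 (size 1, align 1) → ends 27
pad 1 to align 2 for ammo
ammo at 28 (size 6, align 2) → ends 34
total 34 bytes, alignment 2
data bytes 31, size 34 → padding 3

3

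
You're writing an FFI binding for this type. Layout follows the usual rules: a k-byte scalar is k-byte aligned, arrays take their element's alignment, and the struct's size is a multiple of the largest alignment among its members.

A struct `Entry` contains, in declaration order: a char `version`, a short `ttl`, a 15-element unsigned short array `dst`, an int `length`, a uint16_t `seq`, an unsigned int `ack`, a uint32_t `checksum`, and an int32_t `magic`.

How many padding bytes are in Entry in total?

5

0..1  version  (1B, 1-aligned)
1..2  -- padding (1B)
2..4  ttl  (2B, 2-aligned)
4..34  dst  (30B, 2-aligned)
34..36  -- padding (2B)
36..40  length  (4B, 4-aligned)
40..42  seq  (2B, 2-aligned)
42..44  -- padding (2B)
44..48  ack  (4B, 4-aligned)
48..52  checksum  (4B, 4-aligned)
52..56  magic  (4B, 4-aligned)
sizeof = 56, alignof = 4
data bytes 51, size 56 → padding 5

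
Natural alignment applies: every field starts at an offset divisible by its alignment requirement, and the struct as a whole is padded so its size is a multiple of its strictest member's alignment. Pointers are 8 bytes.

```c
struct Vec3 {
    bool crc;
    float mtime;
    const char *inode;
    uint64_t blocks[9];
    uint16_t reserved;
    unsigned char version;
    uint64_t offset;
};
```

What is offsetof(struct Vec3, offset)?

@0: crc [1B, align 1] → 1
+3 pad (align 4)
@4: mtime [4B, align 4] → 8
@8: inode [8B, align 8] → 16
@16: blocks [72B, align 8] → 88
@88: reserved [2B, align 2] → 90
@90: version [1B, align 1] → 91
+5 pad (align 8)
@96: offset [8B, align 8] → 104

96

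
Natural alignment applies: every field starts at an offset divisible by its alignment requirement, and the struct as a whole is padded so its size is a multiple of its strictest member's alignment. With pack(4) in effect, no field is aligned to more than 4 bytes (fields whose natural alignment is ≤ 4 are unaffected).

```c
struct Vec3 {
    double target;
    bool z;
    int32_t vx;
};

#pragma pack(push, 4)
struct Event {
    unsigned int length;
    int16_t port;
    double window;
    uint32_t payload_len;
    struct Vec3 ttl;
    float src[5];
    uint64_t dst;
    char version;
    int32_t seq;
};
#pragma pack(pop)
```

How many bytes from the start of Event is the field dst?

56

Vec3: 0..8  target  (8B, 8-aligned); 8..9  z  (1B, 1-aligned); 9..12  -- padding (3B); 12..16  vx  (4B, 4-aligned); sizeof = 16, alignof = 8
0..4  length  (4B, 4-aligned)
4..6  port  (2B, 2-aligned)
6..8  -- padding (2B)
8..16  window  (8B, 4-aligned)
16..20  payload_len  (4B, 4-aligned)
20..36  ttl  (16B, 4-aligned)
36..56  src  (20B, 4-aligned)
56..64  dst  (8B, 4-aligned)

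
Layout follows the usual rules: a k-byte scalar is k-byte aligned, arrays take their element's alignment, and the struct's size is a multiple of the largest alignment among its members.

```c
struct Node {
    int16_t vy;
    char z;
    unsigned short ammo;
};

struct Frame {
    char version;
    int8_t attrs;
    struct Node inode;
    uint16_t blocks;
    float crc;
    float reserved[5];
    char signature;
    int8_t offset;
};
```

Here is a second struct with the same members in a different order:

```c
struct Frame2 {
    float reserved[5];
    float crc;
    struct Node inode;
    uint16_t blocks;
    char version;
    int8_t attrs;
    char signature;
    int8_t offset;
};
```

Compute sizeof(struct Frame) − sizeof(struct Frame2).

Node: 0..2  vy  (2B, 2-aligned); 2..3  z  (1B, 1-aligned); 3..4  -- padding (1B); 4..6  ammo  (2B, 2-aligned); sizeof = 6, alignof = 2
0..1  version  (1B, 1-aligned)
1..2  attrs  (1B, 1-aligned)
2..8  inode  (6B, 2-aligned)
8..10  blocks  (2B, 2-aligned)
10..12  -- padding (2B)
12..16  crc  (4B, 4-aligned)
16..36  reserved  (20B, 4-aligned)
36..37  signature  (1B, 1-aligned)
37..38  offset  (1B, 1-aligned)
38..40  -- tail padding (2B)
sizeof = 40, alignof = 4
— Frame2 —
0..20  reserved  (20B, 4-aligned)
20..24  crc  (4B, 4-aligned)
24..30  inode  (6B, 2-aligned)
30..32  blocks  (2B, 2-aligned)
32..33  version  (1B, 1-aligned)
33..34  attrs  (1B, 1-aligned)
34..35  signature  (1B, 1-aligned)
35..36  offset  (1B, 1-aligned)
sizeof = 36, alignof = 4
40 − 36 = 4

4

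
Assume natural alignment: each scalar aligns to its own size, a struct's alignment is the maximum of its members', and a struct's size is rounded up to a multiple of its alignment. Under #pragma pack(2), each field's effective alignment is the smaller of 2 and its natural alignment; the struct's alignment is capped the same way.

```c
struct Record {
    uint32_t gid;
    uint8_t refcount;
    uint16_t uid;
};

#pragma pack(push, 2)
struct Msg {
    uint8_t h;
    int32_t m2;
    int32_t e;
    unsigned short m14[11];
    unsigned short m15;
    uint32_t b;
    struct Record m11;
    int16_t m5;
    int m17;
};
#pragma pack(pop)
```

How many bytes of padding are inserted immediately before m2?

1

Record: @0: gid [4B, align 4] → 4; @4: refcount [1B, align 1] → 5; +1 pad (align 2); @6: uid [2B, align 2] → 8; size 8, align 4
@0: h [1B, align 1] → 1
+1 pad (align 2)
@2: m2 [4B, align 2] → 6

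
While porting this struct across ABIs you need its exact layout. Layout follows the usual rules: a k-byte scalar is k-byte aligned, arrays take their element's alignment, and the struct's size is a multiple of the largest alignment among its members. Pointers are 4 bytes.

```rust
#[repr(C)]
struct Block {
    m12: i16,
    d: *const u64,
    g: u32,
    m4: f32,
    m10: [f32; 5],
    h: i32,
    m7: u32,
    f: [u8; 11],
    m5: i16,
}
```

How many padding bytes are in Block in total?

@0: m12 [2B, align 2] → 2
+2 pad (align 4)
@4: d [4B, align 4] → 8
@8: g [4B, align 4] → 12
@12: m4 [4B, align 4] → 16
@16: m10 [20B, align 4] → 36
@36: h [4B, align 4] → 40
@40: m7 [4B, align 4] → 44
@44: f [11B, align 1] → 55
+1 pad (align 2)
@56: m5 [2B, align 2] → 58
+2 tail pad (align 4)
size 60, align 4
data bytes 55, size 60 → padding 5

5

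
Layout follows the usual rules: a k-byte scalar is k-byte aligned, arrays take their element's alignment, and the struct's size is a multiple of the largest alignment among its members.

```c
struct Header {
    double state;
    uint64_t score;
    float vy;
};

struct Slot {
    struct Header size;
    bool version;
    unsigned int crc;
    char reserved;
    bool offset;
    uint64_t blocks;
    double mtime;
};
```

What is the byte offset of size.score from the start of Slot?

Header: 0..8  state  (8B, 8-aligned); 8..16  score  (8B, 8-aligned); 16..20  vy  (4B, 4-aligned); 20..24  -- tail padding (4B); sizeof = 24, alignof = 8
0..24  size  (24B, 8-aligned)
within Header: score at 8
0 + 8 = 8

8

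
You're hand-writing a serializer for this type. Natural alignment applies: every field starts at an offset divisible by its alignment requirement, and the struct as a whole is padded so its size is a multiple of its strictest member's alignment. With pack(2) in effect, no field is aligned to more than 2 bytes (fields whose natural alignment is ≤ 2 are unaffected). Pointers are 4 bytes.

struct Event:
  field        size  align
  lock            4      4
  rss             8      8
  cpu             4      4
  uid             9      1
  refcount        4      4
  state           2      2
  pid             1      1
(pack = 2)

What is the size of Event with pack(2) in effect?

34

lock at 0 (size 4, align 2) → ends 4
rss at 4 (size 8, align 2) → ends 12
cpu at 12 (size 4, align 2) → ends 16
uid at 16 (size 9, align 1) → ends 25
pad 1 to align 2 for refcount
refcount at 26 (size 4, align 2) → ends 30
state at 30 (size 2, align 2) → ends 32
pid at 32 (size 1, align 1) → ends 33
tail pad 1 to reach multiple of 2
total 34 bytes, alignment 2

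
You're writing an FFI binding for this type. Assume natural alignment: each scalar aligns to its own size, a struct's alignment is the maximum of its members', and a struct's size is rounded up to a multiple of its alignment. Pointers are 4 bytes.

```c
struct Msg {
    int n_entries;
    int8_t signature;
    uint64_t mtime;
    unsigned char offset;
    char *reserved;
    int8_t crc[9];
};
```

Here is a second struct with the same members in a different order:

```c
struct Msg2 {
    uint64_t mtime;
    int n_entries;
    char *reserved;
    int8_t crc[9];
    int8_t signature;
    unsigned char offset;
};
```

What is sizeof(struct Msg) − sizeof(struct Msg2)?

@0: n_entries [4B, align 4] → 4
@4: signature [1B, align 1] → 5
+3 pad (align 8)
@8: mtime [8B, align 8] → 16
@16: offset [1B, align 1] → 17
+3 pad (align 4)
@20: reserved [4B, align 4] → 24
@24: crc [9B, align 1] → 33
+7 tail pad (align 8)
size 40, align 8
— Msg2 —
@0: mtime [8B, align 8] → 8
@8: n_entries [4B, align 4] → 12
@12: reserved [4B, align 4] → 16
@16: crc [9B, align 1] → 25
@25: signature [1B, align 1] → 26
@26: offset [1B, align 1] → 27
+5 tail pad (align 8)
size 32, align 8
40 − 32 = 8

8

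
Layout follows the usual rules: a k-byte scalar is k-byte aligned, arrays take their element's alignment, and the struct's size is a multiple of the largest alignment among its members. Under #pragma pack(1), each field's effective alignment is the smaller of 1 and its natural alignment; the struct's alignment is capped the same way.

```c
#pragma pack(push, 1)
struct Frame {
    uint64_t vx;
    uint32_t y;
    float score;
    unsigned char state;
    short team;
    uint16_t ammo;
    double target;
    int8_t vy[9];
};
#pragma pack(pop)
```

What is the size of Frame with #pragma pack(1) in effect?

@0: vx [8B, align 1] → 8
@8: y [4B, align 1] → 12
@12: score [4B, align 1] → 16
@16: state [1B, align 1] → 17
@17: team [2B, align 1] → 19
@19: ammo [2B, align 1] → 21
@21: target [8B, align 1] → 29
@29: vy [9B, align 1] → 38
size 38, align 1

38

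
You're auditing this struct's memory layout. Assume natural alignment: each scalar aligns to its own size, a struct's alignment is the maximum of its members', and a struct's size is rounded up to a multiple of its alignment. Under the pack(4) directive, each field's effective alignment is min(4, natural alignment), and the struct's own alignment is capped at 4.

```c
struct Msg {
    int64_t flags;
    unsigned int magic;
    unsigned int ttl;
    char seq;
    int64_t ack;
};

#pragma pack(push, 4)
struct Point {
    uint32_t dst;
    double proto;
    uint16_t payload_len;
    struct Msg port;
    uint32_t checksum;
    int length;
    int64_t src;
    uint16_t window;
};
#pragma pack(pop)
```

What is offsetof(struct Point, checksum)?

Msg: flags at 0 (size 8, align 8) → ends 8; magic at 8 (size 4, align 4) → ends 12; ttl at 12 (size 4, align 4) → ends 16; seq at 16 (size 1, align 1) → ends 17; pad 7 to align 8 for ack; ack at 24 (size 8, align 8) → ends 32; total 32 bytes, alignment 8
dst at 0 (size 4, align 4) → ends 4
proto at 4 (size 8, align 4) → ends 12
payload_len at 12 (size 2, align 2) → ends 14
pad 2 to align 4 for port
port at 16 (size 32, align 4) → ends 48
checksum at 48 (size 4, align 4) → ends 52

48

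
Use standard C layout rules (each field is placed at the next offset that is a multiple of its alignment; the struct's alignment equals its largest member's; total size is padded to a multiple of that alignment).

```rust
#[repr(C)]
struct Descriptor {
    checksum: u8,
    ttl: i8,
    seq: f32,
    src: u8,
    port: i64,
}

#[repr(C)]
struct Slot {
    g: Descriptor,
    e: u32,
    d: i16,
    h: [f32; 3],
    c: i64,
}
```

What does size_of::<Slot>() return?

56 bytes

Descriptor: checksum at 0 (size 1, align 1) → ends 1; ttl at 1 (size 1, align 1) → ends 2; pad 2 to align 4 for seq; seq at 4 (size 4, align 4) → ends 8; src at 8 (size 1, align 1) → ends 9; pad 7 to align 8 for port; port at 16 (size 8, align 8) → ends 24; total 24 bytes, alignment 8
g at 0 (size 24, align 8) → ends 24
e at 24 (size 4, align 4) → ends 28
d at 28 (size 2, align 2) → ends 30
pad 2 to align 4 for h
h at 32 (size 12, align 4) → ends 44
pad 4 to align 8 for c
c at 48 (size 8, align 8) → ends 56
total 56 bytes, alignment 8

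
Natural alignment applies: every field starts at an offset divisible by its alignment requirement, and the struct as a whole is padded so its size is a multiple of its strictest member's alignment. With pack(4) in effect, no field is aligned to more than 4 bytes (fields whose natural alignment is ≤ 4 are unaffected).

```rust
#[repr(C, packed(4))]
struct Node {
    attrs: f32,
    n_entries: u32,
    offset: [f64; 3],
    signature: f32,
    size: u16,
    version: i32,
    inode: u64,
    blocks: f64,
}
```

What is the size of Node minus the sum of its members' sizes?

attrs at 0 (size 4, align 4) → ends 4
n_entries at 4 (size 4, align 4) → ends 8
offset at 8 (size 24, align 4) → ends 32
signature at 32 (size 4, align 4) → ends 36
size at 36 (size 2, align 2) → ends 38
pad 2 to align 4 for version
version at 40 (size 4, align 4) → ends 44
inode at 44 (size 8, align 4) → ends 52
blocks at 52 (size 8, align 4) → ends 60
total 60 bytes, alignment 4
data bytes 58, size 60 → padding 2

2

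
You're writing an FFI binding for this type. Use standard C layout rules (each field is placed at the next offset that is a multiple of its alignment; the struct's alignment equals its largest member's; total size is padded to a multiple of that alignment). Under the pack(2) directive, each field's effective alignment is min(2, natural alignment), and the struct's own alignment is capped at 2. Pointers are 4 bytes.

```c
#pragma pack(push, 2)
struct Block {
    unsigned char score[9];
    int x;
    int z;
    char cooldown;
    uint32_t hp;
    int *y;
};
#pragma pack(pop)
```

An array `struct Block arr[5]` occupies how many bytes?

140

score at 0 (size 9, align 1) → ends 9
pad 1 to align 2 for x
x at 10 (size 4, align 2) → ends 14
z at 14 (size 4, align 2) → ends 18
cooldown at 18 (size 1, align 1) → ends 19
pad 1 to align 2 for hp
hp at 20 (size 4, align 2) → ends 24
y at 24 (size 4, align 2) → ends 28
total 28 bytes, alignment 2
array of 5: 5 × 28 = 140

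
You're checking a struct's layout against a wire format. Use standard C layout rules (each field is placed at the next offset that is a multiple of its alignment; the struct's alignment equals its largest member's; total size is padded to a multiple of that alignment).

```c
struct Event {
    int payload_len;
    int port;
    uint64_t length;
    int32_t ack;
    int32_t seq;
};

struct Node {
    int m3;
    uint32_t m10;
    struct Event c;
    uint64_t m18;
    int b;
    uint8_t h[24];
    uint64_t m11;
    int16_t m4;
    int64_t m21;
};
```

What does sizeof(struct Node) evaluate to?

Event: 0..4  payload_len  (4B, 4-aligned); 4..8  port  (4B, 4-aligned); 8..16  length  (8B, 8-aligned); 16..20  ack  (4B, 4-aligned); 20..24  seq  (4B, 4-aligned); sizeof = 24, alignof = 8
0..4  m3  (4B, 4-aligned)
4..8  m10  (4B, 4-aligned)
8..32  c  (24B, 8-aligned)
32..40  m18  (8B, 8-aligned)
40..44  b  (4B, 4-aligned)
44..68  h  (24B, 1-aligned)
68..72  -- padding (4B)
72..80  m11  (8B, 8-aligned)
80..82  m4  (2B, 2-aligned)
82..88  -- padding (6B)
88..96  m21  (8B, 8-aligned)
sizeof = 96, alignof = 8

96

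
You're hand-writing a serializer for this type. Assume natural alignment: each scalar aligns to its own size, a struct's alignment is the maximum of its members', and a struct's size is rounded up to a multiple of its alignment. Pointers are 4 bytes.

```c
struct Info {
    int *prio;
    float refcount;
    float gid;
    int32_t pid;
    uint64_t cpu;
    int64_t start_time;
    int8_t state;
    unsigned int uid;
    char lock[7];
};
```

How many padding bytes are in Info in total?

4

0..4  prio  (4B, 4-aligned)
4..8  refcount  (4B, 4-aligned)
8..12  gid  (4B, 4-aligned)
12..16  pid  (4B, 4-aligned)
16..24  cpu  (8B, 8-aligned)
24..32  start_time  (8B, 8-aligned)
32..33  state  (1B, 1-aligned)
33..36  -- padding (3B)
36..40  uid  (4B, 4-aligned)
40..47  lock  (7B, 1-aligned)
47..48  -- tail padding (1B)
sizeof = 48, alignof = 8
data bytes 44, size 48 → padding 4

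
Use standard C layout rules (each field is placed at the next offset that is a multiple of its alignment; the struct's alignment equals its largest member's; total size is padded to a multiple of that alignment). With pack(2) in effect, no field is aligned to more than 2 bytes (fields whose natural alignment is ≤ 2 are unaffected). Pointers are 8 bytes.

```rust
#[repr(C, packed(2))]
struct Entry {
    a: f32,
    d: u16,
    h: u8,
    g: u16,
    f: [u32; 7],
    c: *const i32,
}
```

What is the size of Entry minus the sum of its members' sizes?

a at 0 (size 4, align 2) → ends 4
d at 4 (size 2, align 2) → ends 6
h at 6 (size 1, align 1) → ends 7
pad 1 to align 2 for g
g at 8 (size 2, align 2) → ends 10
f at 10 (size 28, align 2) → ends 38
c at 38 (size 8, align 2) → ends 46
total 46 bytes, alignment 2
data bytes 45, size 46 → padding 1

1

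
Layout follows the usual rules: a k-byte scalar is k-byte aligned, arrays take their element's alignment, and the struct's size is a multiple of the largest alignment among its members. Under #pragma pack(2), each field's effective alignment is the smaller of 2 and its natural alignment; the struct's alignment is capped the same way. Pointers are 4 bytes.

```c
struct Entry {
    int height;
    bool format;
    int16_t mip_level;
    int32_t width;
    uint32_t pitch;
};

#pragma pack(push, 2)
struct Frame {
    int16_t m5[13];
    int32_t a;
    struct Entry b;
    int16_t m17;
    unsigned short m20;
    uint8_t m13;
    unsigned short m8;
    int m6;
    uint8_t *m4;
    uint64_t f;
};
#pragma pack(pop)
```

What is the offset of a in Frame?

Entry: @0: height [4B, align 4] → 4; @4: format [1B, align 1] → 5; +1 pad (align 2); @6: mip_level [2B, align 2] → 8; @8: width [4B, align 4] → 12; @12: pitch [4B, align 4] → 16; size 16, align 4
@0: m5 [26B, align 2] → 26
@26: a [4B, align 2] → 30

26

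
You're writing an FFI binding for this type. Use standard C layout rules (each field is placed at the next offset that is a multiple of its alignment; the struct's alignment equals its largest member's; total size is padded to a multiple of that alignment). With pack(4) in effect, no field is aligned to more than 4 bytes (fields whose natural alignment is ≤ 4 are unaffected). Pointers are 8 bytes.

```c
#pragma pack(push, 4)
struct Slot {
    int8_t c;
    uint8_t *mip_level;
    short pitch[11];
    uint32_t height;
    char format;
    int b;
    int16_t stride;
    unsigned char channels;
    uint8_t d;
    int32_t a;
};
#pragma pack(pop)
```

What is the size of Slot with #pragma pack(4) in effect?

56

0..1  c  (1B, 1-aligned)
1..4  -- padding (3B)
4..12  mip_level  (8B, 4-aligned)
12..34  pitch  (22B, 2-aligned)
34..36  -- padding (2B)
36..40  height  (4B, 4-aligned)
40..41  format  (1B, 1-aligned)
41..44  -- padding (3B)
44..48  b  (4B, 4-aligned)
48..50  stride  (2B, 2-aligned)
50..51  channels  (1B, 1-aligned)
51..52  d  (1B, 1-aligned)
52..56  a  (4B, 4-aligned)
sizeof = 56, alignof = 4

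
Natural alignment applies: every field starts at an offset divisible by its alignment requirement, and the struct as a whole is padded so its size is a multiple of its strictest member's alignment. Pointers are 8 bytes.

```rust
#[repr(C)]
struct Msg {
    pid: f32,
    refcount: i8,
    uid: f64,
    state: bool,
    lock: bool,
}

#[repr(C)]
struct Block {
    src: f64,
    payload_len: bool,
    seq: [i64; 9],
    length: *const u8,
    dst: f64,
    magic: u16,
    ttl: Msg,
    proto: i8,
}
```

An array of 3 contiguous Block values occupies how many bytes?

432

Msg: pid at 0 (size 4, align 4) → ends 4; refcount at 4 (size 1, align 1) → ends 5; pad 3 to align 8 for uid; uid at 8 (size 8, align 8) → ends 16; state at 16 (size 1, align 1) → ends 17; lock at 17 (size 1, align 1) → ends 18; tail pad 6 to reach multiple of 8; total 24 bytes, alignment 8
src at 0 (size 8, align 8) → ends 8
payload_len at 8 (size 1, align 1) → ends 9
pad 7 to align 8 for seq
seq at 16 (size 72, align 8) → ends 88
length at 88 (size 8, align 8) → ends 96
dst at 96 (size 8, align 8) → ends 104
magic at 104 (size 2, align 2) → ends 106
pad 6 to align 8 for ttl
ttl at 112 (size 24, align 8) → ends 136
proto at 136 (size 1, align 1) → ends 137
tail pad 7 to reach multiple of 8
total 144 bytes, alignment 8
array of 3: 3 × 144 = 432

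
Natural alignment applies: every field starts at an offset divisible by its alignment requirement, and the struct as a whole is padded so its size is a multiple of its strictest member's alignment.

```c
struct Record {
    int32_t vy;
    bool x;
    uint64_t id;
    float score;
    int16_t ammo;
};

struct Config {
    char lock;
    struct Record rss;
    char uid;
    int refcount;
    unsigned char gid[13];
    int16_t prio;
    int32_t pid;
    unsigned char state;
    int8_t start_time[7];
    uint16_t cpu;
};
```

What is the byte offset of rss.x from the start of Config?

12

Record: 0..4  vy  (4B, 4-aligned); 4..5  x  (1B, 1-aligned); 5..8  -- padding (3B); 8..16  id  (8B, 8-aligned); 16..20  score  (4B, 4-aligned); 20..22  ammo  (2B, 2-aligned); 22..24  -- tail padding (2B); sizeof = 24, alignof = 8
0..1  lock  (1B, 1-aligned)
1..8  -- padding (7B)
8..32  rss  (24B, 8-aligned)
within Record: x at 4
8 + 4 = 12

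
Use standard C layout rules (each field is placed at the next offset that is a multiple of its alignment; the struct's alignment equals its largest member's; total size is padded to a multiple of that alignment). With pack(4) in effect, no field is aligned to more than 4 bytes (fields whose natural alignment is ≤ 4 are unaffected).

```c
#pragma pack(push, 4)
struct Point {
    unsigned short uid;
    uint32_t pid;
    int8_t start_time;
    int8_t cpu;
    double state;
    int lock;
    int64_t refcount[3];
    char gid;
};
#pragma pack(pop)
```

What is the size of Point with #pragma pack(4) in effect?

52

0..2  uid  (2B, 2-aligned)
2..4  -- padding (2B)
4..8  pid  (4B, 4-aligned)
8..9  start_time  (1B, 1-aligned)
9..10  cpu  (1B, 1-aligned)
10..12  -- padding (2B)
12..20  state  (8B, 4-aligned)
20..24  lock  (4B, 4-aligned)
24..48  refcount  (24B, 4-aligned)
48..49  gid  (1B, 1-aligned)
49..52  -- tail padding (3B)
sizeof = 52, alignof = 4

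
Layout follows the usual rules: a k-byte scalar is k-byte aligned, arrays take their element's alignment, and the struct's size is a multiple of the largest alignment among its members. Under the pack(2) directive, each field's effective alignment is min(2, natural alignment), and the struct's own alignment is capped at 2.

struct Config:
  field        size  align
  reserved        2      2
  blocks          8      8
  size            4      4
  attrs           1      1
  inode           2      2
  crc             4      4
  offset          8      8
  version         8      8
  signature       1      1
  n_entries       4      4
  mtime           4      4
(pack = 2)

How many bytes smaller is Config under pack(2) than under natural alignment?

16

natural layout:
  reserved at 0 (size 2, align 2) → ends 2
  pad 6 to align 8 for blocks
  blocks at 8 (size 8, align 8) → ends 16
  size at 16 (size 4, align 4) → ends 20
  attrs at 20 (size 1, align 1) → ends 21
  pad 1 to align 2 for inode
  inode at 22 (size 2, align 2) → ends 24
  crc at 24 (size 4, align 4) → ends 28
  pad 4 to align 8 for offset
  offset at 32 (size 8, align 8) → ends 40
  version at 40 (size 8, align 8) → ends 48
  signature at 48 (size 1, align 1) → ends 49
  pad 3 to align 4 for n_entries
  n_entries at 52 (size 4, align 4) → ends 56
  mtime at 56 (size 4, align 4) → ends 60
  tail pad 4 to reach multiple of 8
  total 64 bytes, alignment 8
packed(2) layout:
  reserved at 0 (size 2, align 2) → ends 2
  blocks at 2 (size 8, align 2) → ends 10
  size at 10 (size 4, align 2) → ends 14
  attrs at 14 (size 1, align 1) → ends 15
  pad 1 to align 2 for inode
  inode at 16 (size 2, align 2) → ends 18
  crc at 18 (size 4, align 2) → ends 22
  offset at 22 (size 8, align 2) → ends 30
  version at 30 (size 8, align 2) → ends 38
  signature at 38 (size 1, align 1) → ends 39
  pad 1 to align 2 for n_entries
  n_entries at 40 (size 4, align 2) → ends 44
  mtime at 44 (size 4, align 2) → ends 48
  total 48 bytes, alignment 2
64 − 48 = 16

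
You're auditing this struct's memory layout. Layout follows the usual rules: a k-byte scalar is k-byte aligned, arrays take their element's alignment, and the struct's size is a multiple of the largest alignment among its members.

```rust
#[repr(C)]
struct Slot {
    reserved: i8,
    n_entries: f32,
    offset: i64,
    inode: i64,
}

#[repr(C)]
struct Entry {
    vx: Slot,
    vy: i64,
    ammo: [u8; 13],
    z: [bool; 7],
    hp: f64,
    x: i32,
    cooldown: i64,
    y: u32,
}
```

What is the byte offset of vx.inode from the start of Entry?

Slot: reserved at 0 (size 1, align 1) → ends 1; pad 3 to align 4 for n_entries; n_entries at 4 (size 4, align 4) → ends 8; offset at 8 (size 8, align 8) → ends 16; inode at 16 (size 8, align 8) → ends 24; total 24 bytes, alignment 8
vx at 0 (size 24, align 8) → ends 24
within Slot: inode at 16
0 + 16 = 16

16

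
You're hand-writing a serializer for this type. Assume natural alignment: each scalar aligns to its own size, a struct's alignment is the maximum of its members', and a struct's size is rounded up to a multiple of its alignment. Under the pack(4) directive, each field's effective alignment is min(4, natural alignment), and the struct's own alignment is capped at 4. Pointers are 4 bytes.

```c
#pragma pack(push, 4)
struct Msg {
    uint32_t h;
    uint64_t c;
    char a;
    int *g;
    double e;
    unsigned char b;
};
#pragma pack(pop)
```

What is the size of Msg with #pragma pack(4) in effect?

32

@0: h [4B, align 4] → 4
@4: c [8B, align 4] → 12
@12: a [1B, align 1] → 13
+3 pad (align 4)
@16: g [4B, align 4] → 20
@20: e [8B, align 4] → 28
@28: b [1B, align 1] → 29
+3 tail pad (align 4)
size 32, align 4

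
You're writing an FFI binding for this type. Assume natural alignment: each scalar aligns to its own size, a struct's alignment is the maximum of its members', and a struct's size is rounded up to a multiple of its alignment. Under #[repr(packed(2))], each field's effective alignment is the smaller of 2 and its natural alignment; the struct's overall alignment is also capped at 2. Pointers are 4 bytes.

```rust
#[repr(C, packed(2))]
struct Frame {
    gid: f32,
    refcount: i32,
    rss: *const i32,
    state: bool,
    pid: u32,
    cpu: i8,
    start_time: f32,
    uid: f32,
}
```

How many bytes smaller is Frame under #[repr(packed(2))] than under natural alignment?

4

natural layout:
  gid at 0 (size 4, align 4) → ends 4
  refcount at 4 (size 4, align 4) → ends 8
  rss at 8 (size 4, align 4) → ends 12
  state at 12 (size 1, align 1) → ends 13
  pad 3 to align 4 for pid
  pid at 16 (size 4, align 4) → ends 20
  cpu at 20 (size 1, align 1) → ends 21
  pad 3 to align 4 for start_time
  start_time at 24 (size 4, align 4) → ends 28
  uid at 28 (size 4, align 4) → ends 32
  total 32 bytes, alignment 4
packed(2) layout:
  gid at 0 (size 4, align 2) → ends 4
  refcount at 4 (size 4, align 2) → ends 8
  rss at 8 (size 4, align 2) → ends 12
  state at 12 (size 1, align 1) → ends 13
  pad 1 to align 2 for pid
  pid at 14 (size 4, align 2) → ends 18
  cpu at 18 (size 1, align 1) → ends 19
  pad 1 to align 2 for start_time
  start_time at 20 (size 4, align 2) → ends 24
  uid at 24 (size 4, align 2) → ends 28
  total 28 bytes, alignment 2
32 − 28 = 4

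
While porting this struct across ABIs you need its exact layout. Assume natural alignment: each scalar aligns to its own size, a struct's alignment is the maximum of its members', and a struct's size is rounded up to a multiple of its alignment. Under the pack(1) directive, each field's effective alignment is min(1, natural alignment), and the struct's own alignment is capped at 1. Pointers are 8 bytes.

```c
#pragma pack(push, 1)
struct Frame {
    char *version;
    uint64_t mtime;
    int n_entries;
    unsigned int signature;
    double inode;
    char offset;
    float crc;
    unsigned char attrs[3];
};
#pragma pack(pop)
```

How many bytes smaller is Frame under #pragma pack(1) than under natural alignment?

natural layout:
  @0: version [8B, align 8] → 8
  @8: mtime [8B, align 8] → 16
  @16: n_entries [4B, align 4] → 20
  @20: signature [4B, align 4] → 24
  @24: inode [8B, align 8] → 32
  @32: offset [1B, align 1] → 33
  +3 pad (align 4)
  @36: crc [4B, align 4] → 40
  @40: attrs [3B, align 1] → 43
  +5 tail pad (align 8)
  size 48, align 8
packed(1) layout:
  @0: version [8B, align 1] → 8
  @8: mtime [8B, align 1] → 16
  @16: n_entries [4B, align 1] → 20
  @20: signature [4B, align 1] → 24
  @24: inode [8B, align 1] → 32
  @32: offset [1B, align 1] → 33
  @33: crc [4B, align 1] → 37
  @37: attrs [3B, align 1] → 40
  size 40, align 1
48 − 40 = 8

8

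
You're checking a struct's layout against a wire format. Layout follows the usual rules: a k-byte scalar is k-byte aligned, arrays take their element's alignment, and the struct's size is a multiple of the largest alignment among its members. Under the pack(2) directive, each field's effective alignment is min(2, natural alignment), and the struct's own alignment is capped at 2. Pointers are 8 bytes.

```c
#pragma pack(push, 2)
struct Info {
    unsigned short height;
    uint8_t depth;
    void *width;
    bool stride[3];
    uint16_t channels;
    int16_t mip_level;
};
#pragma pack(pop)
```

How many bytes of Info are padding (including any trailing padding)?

0..2  height  (2B, 2-aligned)
2..3  depth  (1B, 1-aligned)
3..4  -- padding (1B)
4..12  width  (8B, 2-aligned)
12..15  stride  (3B, 1-aligned)
15..16  -- padding (1B)
16..18  channels  (2B, 2-aligned)
18..20  mip_level  (2B, 2-aligned)
sizeof = 20, alignof = 2
data bytes 18, size 20 → padding 2

2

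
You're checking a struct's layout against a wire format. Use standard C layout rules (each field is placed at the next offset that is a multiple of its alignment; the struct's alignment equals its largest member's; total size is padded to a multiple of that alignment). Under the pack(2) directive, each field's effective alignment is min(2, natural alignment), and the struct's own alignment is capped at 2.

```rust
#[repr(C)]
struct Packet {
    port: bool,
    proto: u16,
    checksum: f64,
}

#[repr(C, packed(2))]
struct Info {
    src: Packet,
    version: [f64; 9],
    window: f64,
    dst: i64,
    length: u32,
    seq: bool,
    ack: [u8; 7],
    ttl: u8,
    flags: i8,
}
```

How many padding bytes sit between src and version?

0

Packet: @0: port [1B, align 1] → 1; +1 pad (align 2); @2: proto [2B, align 2] → 4; +4 pad (align 8); @8: checksum [8B, align 8] → 16; size 16, align 8
@0: src [16B, align 2] → 16
@16: version [72B, align 2] → 88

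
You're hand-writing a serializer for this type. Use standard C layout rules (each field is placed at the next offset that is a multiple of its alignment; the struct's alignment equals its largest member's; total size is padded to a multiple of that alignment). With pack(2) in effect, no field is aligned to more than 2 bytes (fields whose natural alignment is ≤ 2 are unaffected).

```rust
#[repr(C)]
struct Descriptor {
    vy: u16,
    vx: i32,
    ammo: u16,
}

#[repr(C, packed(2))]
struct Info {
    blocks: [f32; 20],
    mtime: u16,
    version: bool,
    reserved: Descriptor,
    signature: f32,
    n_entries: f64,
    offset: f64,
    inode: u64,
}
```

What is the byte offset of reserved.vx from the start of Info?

Descriptor: @0: vy [2B, align 2] → 2; +2 pad (align 4); @4: vx [4B, align 4] → 8; @8: ammo [2B, align 2] → 10; +2 tail pad (align 4); size 12, align 4
@0: blocks [80B, align 2] → 80
@80: mtime [2B, align 2] → 82
@82: version [1B, align 1] → 83
+1 pad (align 2)
@84: reserved [12B, align 2] → 96
within Descriptor: vx at 4
84 + 4 = 88

88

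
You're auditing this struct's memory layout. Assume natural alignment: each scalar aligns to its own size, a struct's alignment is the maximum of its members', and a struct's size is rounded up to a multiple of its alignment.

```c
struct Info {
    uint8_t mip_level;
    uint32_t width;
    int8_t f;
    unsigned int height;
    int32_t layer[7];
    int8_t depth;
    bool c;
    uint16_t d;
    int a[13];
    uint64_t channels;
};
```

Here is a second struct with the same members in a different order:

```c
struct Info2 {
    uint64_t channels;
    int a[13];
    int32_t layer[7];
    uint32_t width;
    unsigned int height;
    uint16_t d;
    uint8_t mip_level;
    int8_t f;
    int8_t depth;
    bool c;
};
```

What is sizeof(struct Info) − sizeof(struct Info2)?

@0: mip_level [1B, align 1] → 1
+3 pad (align 4)
@4: width [4B, align 4] → 8
@8: f [1B, align 1] → 9
+3 pad (align 4)
@12: height [4B, align 4] → 16
@16: layer [28B, align 4] → 44
@44: depth [1B, align 1] → 45
@45: c [1B, align 1] → 46
@46: d [2B, align 2] → 48
@48: a [52B, align 4] → 100
+4 pad (align 8)
@104: channels [8B, align 8] → 112
size 112, align 8
— Info2 —
@0: channels [8B, align 8] → 8
@8: a [52B, align 4] → 60
@60: layer [28B, align 4] → 88
@88: width [4B, align 4] → 92
@92: height [4B, align 4] → 96
@96: d [2B, align 2] → 98
@98: mip_level [1B, align 1] → 99
@99: f [1B, align 1] → 100
@100: depth [1B, align 1] → 101
@101: c [1B, align 1] → 102
+2 tail pad (align 8)
size 104, align 8
112 − 104 = 8

8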